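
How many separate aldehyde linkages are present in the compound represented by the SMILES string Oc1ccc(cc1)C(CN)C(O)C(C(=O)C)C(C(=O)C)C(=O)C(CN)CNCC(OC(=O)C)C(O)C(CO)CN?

0

Taking each segment in turn:
  HOC6H4: –OH attached directly to an aromatic ring → phenol (not alcohol); the ring itself is an arene.
  CH(CH2NH2): pendant –CH2NH2: N on sp³ C, no adjacent C=O → amine.
  CH(OH): –OH on an sp³ carbon → alcohol (secondary).
  CH(COCH3): pendant –COCH3: carbonyl C bonded to two carbons → ketone.
  CH(COCH3): pendant –COCH3: carbonyl C bonded to two carbons → ketone.
  CO: –C(=O)– with carbon on both sides → ketone.
  CH(CH2NH2): pendant –CH2NH2: N on sp³ C, no adjacent C=O → amine.
  CH2NHCH2: C–N–C with sp³ carbons and no adjacent C=O → amine (secondary).
  CH(OCOCH3): pendant –OC(=O)CH3: an acyloxy group → ester.
  CH(OH): –OH on an sp³ carbon → alcohol (secondary).
  CH(CH2OH): pendant –CH2OH on an sp³ backbone C → alcohol.
  CH2NH2: –NH2 on an sp³ carbon with no adjacent C=O → amine.
No segment is a aldehyde: CH(COCH3) is ketone, not aldehyde; CH(COCH3) is ketone, not aldehyde; CO is ketone, not aldehyde. → 0.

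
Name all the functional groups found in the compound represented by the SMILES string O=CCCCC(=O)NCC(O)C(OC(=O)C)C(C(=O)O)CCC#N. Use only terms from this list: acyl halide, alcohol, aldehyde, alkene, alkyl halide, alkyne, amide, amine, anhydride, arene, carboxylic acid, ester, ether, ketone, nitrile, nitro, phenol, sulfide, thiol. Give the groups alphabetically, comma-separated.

terminal –CHO: carbonyl C bonded to H and C → aldehyde.
–C(=O)–N– linkage → amide (the N is not an amine).
–OH on an sp³ carbon → alcohol (secondary).
pendant –OC(=O)CH3: an acyloxy group → ester.
pendant –COOH: carbonyl C bonded to C and –OH → carboxylic acid.
–C≡N: carbon triple-bonded to nitrogen → nitrile.

alcohol, aldehyde, amide, carboxylic acid, ester, nitrile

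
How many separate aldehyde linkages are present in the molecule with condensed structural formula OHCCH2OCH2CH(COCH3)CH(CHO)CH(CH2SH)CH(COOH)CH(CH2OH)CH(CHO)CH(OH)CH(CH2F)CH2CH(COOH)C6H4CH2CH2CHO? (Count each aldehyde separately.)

Reading the structure from left to right:
  OHC: terminal –CHO: carbonyl C bonded to H and C → aldehyde.
  CH2OCH2: C–O–C with sp³ carbons on both sides and no adjacent C=O → ether.
  CH(COCH3): pendant –COCH3: carbonyl C bonded to two carbons → ketone.
  CH(CHO): pendant –CHO: carbonyl C bonded to C and H → aldehyde.
  CH(CH2SH): pendant –CH2SH → thiol.
  CH(COOH): pendant –COOH: carbonyl C bonded to C and –OH → carboxylic acid.
  CH(CH2OH): pendant –CH2OH on an sp³ backbone C → alcohol.
  CH(CHO): pendant –CHO: carbonyl C bonded to C and H → aldehyde.
  CH(OH): –OH on an sp³ carbon → alcohol (secondary).
  CH(CH2F): pendant –CH2X: halogen on sp³ carbon → alkyl halide.
  CH(COOH): pendant –COOH: carbonyl C bonded to C and –OH → carboxylic acid.
  C6H4: para-disubstituted benzene ring → arene.
  CHO: terminal –CHO: carbonyl C bonded to H and C → aldehyde.
Aldehyde appears at: OHC, CH(CHO), CH(CHO), CHO → 4.

4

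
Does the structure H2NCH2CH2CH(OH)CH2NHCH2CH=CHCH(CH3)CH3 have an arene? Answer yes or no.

Reading the structure from left to right:
  H2NCH2: –NH2 on an sp³ carbon with no adjacent C=O → amine.
  CH(OH): –OH on an sp³ carbon → alcohol (secondary).
  CH2NHCH2: C–N–C with sp³ carbons and no adjacent C=O → amine (secondary).
  CH=CH: C=C double bond → alkene.
The groups actually present are: alcohol, alkene, amine.

no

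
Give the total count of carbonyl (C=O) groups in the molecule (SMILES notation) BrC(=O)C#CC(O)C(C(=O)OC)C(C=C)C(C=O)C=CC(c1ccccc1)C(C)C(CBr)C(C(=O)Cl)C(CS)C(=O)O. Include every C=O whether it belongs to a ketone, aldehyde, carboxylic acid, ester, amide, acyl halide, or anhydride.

5

BrCO: acyl halide, 1 C=O (running total 1).
CH(COOCH3): ester, 1 C=O (running total 2).
CH(CHO): aldehyde, 1 C=O (running total 3).
CH(COCl): acyl halide, 1 C=O (running total 4).
COOH: carboxylic acid, 1 C=O (running total 5).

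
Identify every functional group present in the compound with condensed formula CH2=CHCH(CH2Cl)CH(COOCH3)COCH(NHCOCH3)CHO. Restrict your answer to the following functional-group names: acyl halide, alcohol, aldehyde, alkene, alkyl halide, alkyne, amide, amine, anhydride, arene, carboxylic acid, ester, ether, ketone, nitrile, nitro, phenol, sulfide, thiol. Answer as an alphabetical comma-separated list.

aldehyde, alkene, alkyl halide, amide, ester, ketone

Reading the structure from left to right:
  CH2=CH: C=C double bond → alkene.
  CH(CH2Cl): pendant –CH2X: halogen on sp³ carbon → alkyl halide.
  CH(COOCH3): pendant –COOCH3: carbonyl C bonded to C and –OCH3 → ester.
  CO: –C(=O)– with carbon on both sides → ketone.
  CH(NHCOCH3): pendant –NHC(=O)CH3: N bonded to a carbonyl → amide (not amine).
  CHO: terminal –CHO: carbonyl C bonded to H and C → aldehyde.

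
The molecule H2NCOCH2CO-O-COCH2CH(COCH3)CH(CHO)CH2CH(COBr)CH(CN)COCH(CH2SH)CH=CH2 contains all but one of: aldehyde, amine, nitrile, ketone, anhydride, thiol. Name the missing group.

amine

anhydride: present (CH2CO-O-COCH2 — two acyl groups sharing one oxygen, –C(=O)–O–C(=O)– → anhydride).
ketone: present (CH(COCH3) — pendant –COCH3: carbonyl C bonded to two carbons → ketone).
aldehyde: present (CH(CHO) — pendant –CHO: carbonyl C bonded to C and H → aldehyde).
nitrile: present (CH(CN) — pendant –C≡N: nitrile).
thiol: present (CH(CH2SH) — pendant –CH2SH → thiol).
amine: absent. In H2NCO, the nitrogen is bonded directly to a carbonyl carbon, making it part of an amide, not a free amine.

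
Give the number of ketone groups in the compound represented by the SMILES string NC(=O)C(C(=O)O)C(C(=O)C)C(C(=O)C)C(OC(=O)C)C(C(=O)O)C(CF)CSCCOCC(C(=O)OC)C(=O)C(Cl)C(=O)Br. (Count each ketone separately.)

3

Reading the structure from left to right:
  H2NCO: –C(=O)NH2: carbonyl C bonded to C and to N → amide (the N is not a separate amine).
  CH(COOH): pendant –COOH: carbonyl C bonded to C and –OH → carboxylic acid.
  CH(COCH3): pendant –COCH3: carbonyl C bonded to two carbons → ketone.
  CH(COCH3): pendant –COCH3: carbonyl C bonded to two carbons → ketone.
  CH(OCOCH3): pendant –OC(=O)CH3: an acyloxy group → ester.
  CH(COOH): pendant –COOH: carbonyl C bonded to C and –OH → carboxylic acid.
  CH(CH2F): pendant –CH2X: halogen on sp³ carbon → alkyl halide.
  CH2SCH2: C–S–C linkage → sulfide (thioether).
  CH2OCH2: C–O–C with sp³ carbons on both sides and no adjacent C=O → ether.
  CH(COOCH3): pendant –COOCH3: carbonyl C bonded to C and –OCH3 → ester.
  CO: –C(=O)– with carbon on both sides → ketone.
  CH(Cl): halogen on an sp³ carbon → alkyl halide.
  COBr: –C(=O)Br: carbonyl C bonded to C and to a halogen → acyl halide (not alkyl halide).
Ketone appears at: CH(COCH3), CH(COCH3), CO → 3.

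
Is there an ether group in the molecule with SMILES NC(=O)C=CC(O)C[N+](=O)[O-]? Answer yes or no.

no

Reading the structure from left to right:
  H2NCO: –C(=O)NH2: carbonyl C bonded to C and to N → amide (the N is not a separate amine).
  CH=CH: C=C double bond → alkene.
  CH(OH): –OH on an sp³ carbon → alcohol (secondary).
  CH2NO2: –NO2 on carbon → nitro group.
The groups actually present are: alcohol, alkene, amide, nitro.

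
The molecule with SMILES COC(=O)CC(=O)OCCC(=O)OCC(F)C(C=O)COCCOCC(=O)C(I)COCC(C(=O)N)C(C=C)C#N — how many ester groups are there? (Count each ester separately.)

Working along the chain:
  CH3OOC: CH3O–C(=O)–: carbonyl C bonded to C and to –OCH3 → ester (not ketone + ether).
  CH2COOCH2: –C(=O)–O–C with C on the carbonyl side → ester.
  CH2COOCH2: –C(=O)–O–C with C on the carbonyl side → ester.
  CH(F): halogen on an sp³ carbon → alkyl halide.
  CH(CHO): pendant –CHO: carbonyl C bonded to C and H → aldehyde.
  CH2OCH2: C–O–C with sp³ carbons on both sides and no adjacent C=O → ether.
  CH2OCH2: C–O–C with sp³ carbons on both sides and no adjacent C=O → ether.
  CO: –C(=O)– with carbon on both sides → ketone.
  CH(I): halogen on an sp³ carbon → alkyl halide.
  CH2OCH2: C–O–C with sp³ carbons on both sides and no adjacent C=O → ether.
  CH(CONH2): pendant –CONH2: carbonyl C bonded to C and N → amide.
  CH(CH=CH2): pendant –CH=CH2: C=C double bond → alkene.
  CN: –C≡N: carbon triple-bonded to nitrogen → nitrile.
Ester appears at: CH3OOC, CH2COOCH2, CH2COOCH2 → 3.

3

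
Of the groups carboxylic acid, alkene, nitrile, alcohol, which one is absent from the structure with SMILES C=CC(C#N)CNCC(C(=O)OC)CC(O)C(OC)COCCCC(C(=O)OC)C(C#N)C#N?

carboxylic acid

alkene: present (CH2=CH — C=C double bond → alkene).
nitrile: present (CH(CN) — pendant –C≡N: nitrile).
alcohol: present (CH(OH) — –OH on an sp³ carbon → alcohol (secondary)).
carboxylic acid: absent. In CH(COOCH3), the acyl oxygen is bonded to carbon (–O–C), not to H, so this is an ester.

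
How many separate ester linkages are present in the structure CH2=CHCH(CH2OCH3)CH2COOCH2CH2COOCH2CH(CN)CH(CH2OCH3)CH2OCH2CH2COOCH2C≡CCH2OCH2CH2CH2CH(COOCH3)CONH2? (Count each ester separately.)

Working along the chain:
  CH2=CH: C=C double bond → alkene.
  CH(CH2OCH3): pendant –CH2OCH3: C–O–C linkage → ether.
  CH2COOCH2: –C(=O)–O–C with C on the carbonyl side → ester.
  CH2COOCH2: –C(=O)–O–C with C on the carbonyl side → ester.
  CH(CN): pendant –C≡N: nitrile.
  CH(CH2OCH3): pendant –CH2OCH3: C–O–C linkage → ether.
  CH2OCH2: C–O–C with sp³ carbons on both sides and no adjacent C=O → ether.
  CH2COOCH2: –C(=O)–O–C with C on the carbonyl side → ester.
  C≡C: C≡C triple bond → alkyne.
  CH2OCH2: C–O–C with sp³ carbons on both sides and no adjacent C=O → ether.
  CH(COOCH3): pendant –COOCH3: carbonyl C bonded to C and –OCH3 → ester.
  CONH2: –C(=O)NH2: carbonyl C bonded to C and to N → amide (the N is not a separate amine).
Ester appears at: CH2COOCH2, CH2COOCH2, CH2COOCH2, CH(COOCH3) → 4.

4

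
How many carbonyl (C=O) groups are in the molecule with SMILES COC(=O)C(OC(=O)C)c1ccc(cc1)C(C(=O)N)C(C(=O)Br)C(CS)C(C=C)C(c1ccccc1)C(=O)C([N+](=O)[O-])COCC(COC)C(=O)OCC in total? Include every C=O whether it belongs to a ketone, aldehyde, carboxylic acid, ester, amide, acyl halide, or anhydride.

CH3OOC: ester, 1 C=O (running total 1).
CH(OCOCH3): ester, 1 C=O (running total 2).
CH(CONH2): amide, 1 C=O (running total 3).
CH(COBr): acyl halide, 1 C=O (running total 4).
CO: ketone, 1 C=O (running total 5).
COOCH2CH3: ester, 1 C=O (running total 6).

6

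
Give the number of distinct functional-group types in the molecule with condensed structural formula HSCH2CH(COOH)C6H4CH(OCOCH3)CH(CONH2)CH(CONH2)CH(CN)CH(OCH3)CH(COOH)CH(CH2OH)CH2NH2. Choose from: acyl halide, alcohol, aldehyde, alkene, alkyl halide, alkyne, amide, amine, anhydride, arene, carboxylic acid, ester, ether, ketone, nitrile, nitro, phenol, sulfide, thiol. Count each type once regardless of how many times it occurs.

Working along the chain:
  HSCH2: –SH on an sp³ carbon → thiol.
  CH(COOH): pendant –COOH: carbonyl C bonded to C and –OH → carboxylic acid.
  C6H4: para-disubstituted benzene ring → arene.
  CH(OCOCH3): pendant –OC(=O)CH3: an acyloxy group → ester.
  CH(CONH2): pendant –CONH2: carbonyl C bonded to C and N → amide.
  CH(CONH2): pendant –CONH2: carbonyl C bonded to C and N → amide.
  CH(CN): pendant –C≡N: nitrile.
  CH(OCH3): pendant –OCH3: C–O–C with sp³ C, no adjacent C=O → ether.
  CH(COOH): pendant –COOH: carbonyl C bonded to C and –OH → carboxylic acid.
  CH(CH2OH): pendant –CH2OH on an sp³ backbone C → alcohol.
  CH2NH2: –NH2 on an sp³ carbon with no adjacent C=O → amine.
Distinct types present: alcohol, amide, amine, arene, carboxylic acid, ester, ether, nitrile, thiol.

9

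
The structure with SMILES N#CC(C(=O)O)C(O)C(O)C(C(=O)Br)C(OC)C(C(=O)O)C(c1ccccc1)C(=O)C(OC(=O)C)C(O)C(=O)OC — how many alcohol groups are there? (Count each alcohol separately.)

3

N≡C–: carbon triple-bonded to nitrogen → nitrile.
pendant –COOH: carbonyl C bonded to C and –OH → carboxylic acid.
–OH on an sp³ carbon → alcohol (secondary).
–OH on an sp³ carbon → alcohol (secondary).
pendant –C(=O)X: carbonyl C bonded to C and halogen → acyl halide.
pendant –OCH3: C–O–C with sp³ C, no adjacent C=O → ether.
pendant –COOH: carbonyl C bonded to C and –OH → carboxylic acid.
pendant –C6H5: benzene ring → arene.
–C(=O)– with carbon on both sides → ketone.
pendant –OC(=O)CH3: an acyloxy group → ester.
–OH on an sp³ carbon → alcohol (secondary).
–C(=O)OCH3: carbonyl C bonded to C and to –OCH3 → ester (not ketone + ether).
Alcohol appears at: CH(OH), CH(OH), CH(OH) → 3.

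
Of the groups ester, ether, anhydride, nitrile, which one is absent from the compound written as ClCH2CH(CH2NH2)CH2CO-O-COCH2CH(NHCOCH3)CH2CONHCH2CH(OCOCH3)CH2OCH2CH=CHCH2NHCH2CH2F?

nitrile

ether: present (CH2OCH2 — C–O–C with sp³ carbons on both sides and no adjacent C=O → ether).
anhydride: present (CH2CO-O-COCH2 — two acyl groups sharing one oxygen, –C(=O)–O–C(=O)– → anhydride).
ester: present (CH(OCOCH3) — pendant –OC(=O)CH3: an acyloxy group → ester).
nitrile: no segment matches this pattern.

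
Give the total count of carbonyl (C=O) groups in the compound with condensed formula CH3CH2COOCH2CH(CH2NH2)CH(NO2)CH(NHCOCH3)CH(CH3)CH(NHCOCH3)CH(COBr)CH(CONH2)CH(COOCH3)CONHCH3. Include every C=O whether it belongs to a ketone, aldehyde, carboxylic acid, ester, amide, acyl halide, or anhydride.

7

CH2COOCH2: ester, 1 C=O (running total 1).
CH(NHCOCH3): amide, 1 C=O (running total 2).
CH(NHCOCH3): amide, 1 C=O (running total 3).
CH(COBr): acyl halide, 1 C=O (running total 4).
CH(CONH2): amide, 1 C=O (running total 5).
CH(COOCH3): ester, 1 C=O (running total 6).
CONHCH3: amide, 1 C=O (running total 7).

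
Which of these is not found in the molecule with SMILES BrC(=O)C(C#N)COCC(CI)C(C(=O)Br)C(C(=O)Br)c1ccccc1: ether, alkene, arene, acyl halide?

ether: present (CH2OCH2 — C–O–C with sp³ carbons on both sides and no adjacent C=O → ether).
acyl halide: present (BrCO — –C(=O)Br: carbonyl C bonded to C and to a halogen → acyl halide (not alkyl halide)).
arene: present (C6H5 — –C6H5 phenyl ring → arene).
alkene: absent. In C6H5, the C=C units are part of an aromatic ring, which is an arene, not an isolated alkene.

alkene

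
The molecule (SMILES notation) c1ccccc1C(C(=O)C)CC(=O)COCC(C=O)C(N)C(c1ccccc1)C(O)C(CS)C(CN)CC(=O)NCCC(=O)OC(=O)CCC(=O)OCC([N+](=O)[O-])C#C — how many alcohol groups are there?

1

C6H5– phenyl ring → arene.
pendant –COCH3: carbonyl C bonded to two carbons → ketone.
–C(=O)– with carbon on both sides → ketone.
C–O–C with sp³ carbons on both sides and no adjacent C=O → ether.
pendant –CHO: carbonyl C bonded to C and H → aldehyde.
–NH2 on an sp³ carbon with no adjacent C=O → amine.
pendant –C6H5: benzene ring → arene.
–OH on an sp³ carbon → alcohol (secondary).
pendant –CH2SH → thiol.
pendant –CH2NH2: N on sp³ C, no adjacent C=O → amine.
–C(=O)–N– linkage → amide (the N is not an amine).
two acyl groups sharing one oxygen, –C(=O)–O–C(=O)– → anhydride.
–C(=O)–O–C with C on the carbonyl side → ester.
–NO2 on an sp³ carbon → nitro (the N=O is not a carbonyl).
C≡C triple bond → alkyne.
Alcohol appears at: CH(OH) → 1.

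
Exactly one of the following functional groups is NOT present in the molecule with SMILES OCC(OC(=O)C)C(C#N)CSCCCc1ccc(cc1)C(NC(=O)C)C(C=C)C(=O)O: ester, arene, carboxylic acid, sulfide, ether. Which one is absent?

arene: present (C6H4 — para-disubstituted benzene ring → arene).
ester: present (CH(OCOCH3) — pendant –OC(=O)CH3: an acyloxy group → ester).
sulfide: present (CH2SCH2 — C–S–C linkage → sulfide (thioether)).
carboxylic acid: present (COOH — –COOH: carbonyl C bonded to –OH and C → carboxylic acid (the –OH is not a separate alcohol)).
ether: absent. In CH(OCOCH3), the C–O–C oxygen is adjacent to a C=O, so it belongs to an ester, not an ether.

ether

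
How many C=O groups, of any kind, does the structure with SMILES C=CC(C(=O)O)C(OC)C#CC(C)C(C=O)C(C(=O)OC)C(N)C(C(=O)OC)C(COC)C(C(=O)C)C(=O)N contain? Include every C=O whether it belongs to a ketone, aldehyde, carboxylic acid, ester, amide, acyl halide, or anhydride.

CH(COOH): carboxylic acid, 1 C=O (running total 1).
CH(CHO): aldehyde, 1 C=O (running total 2).
CH(COOCH3): ester, 1 C=O (running total 3).
CH(COOCH3): ester, 1 C=O (running total 4).
CH(COCH3): ketone, 1 C=O (running total 5).
CONH2: amide, 1 C=O (running total 6).

6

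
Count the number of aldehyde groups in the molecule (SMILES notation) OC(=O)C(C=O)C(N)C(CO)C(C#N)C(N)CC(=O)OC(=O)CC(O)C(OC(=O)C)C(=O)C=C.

1

–COOH: carbonyl C bonded to –OH and C → carboxylic acid (the –OH is not a separate alcohol).
pendant –CHO: carbonyl C bonded to C and H → aldehyde.
–NH2 on an sp³ carbon with no adjacent C=O → amine.
pendant –CH2OH on an sp³ backbone C → alcohol.
pendant –C≡N: nitrile.
–NH2 on an sp³ carbon with no adjacent C=O → amine.
two acyl groups sharing one oxygen, –C(=O)–O–C(=O)– → anhydride.
–OH on an sp³ carbon → alcohol (secondary).
pendant –OC(=O)CH3: an acyloxy group → ester.
–C(=O)– with carbon on both sides → ketone.
C=C double bond → alkene.
Aldehyde appears at: CH(CHO) → 1.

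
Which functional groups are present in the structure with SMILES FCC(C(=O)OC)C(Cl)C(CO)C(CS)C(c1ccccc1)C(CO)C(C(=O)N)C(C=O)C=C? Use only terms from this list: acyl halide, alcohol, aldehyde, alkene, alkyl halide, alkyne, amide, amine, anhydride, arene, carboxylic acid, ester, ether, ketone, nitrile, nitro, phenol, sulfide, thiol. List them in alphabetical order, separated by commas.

Reading the structure from left to right:
  FCH2: halogen on an sp³ carbon → alkyl halide.
  CH(COOCH3): pendant –COOCH3: carbonyl C bonded to C and –OCH3 → ester.
  CH(Cl): halogen on an sp³ carbon → alkyl halide.
  CH(CH2OH): pendant –CH2OH on an sp³ backbone C → alcohol.
  CH(CH2SH): pendant –CH2SH → thiol.
  CH(C6H5): pendant –C6H5: benzene ring → arene.
  CH(CH2OH): pendant –CH2OH on an sp³ backbone C → alcohol.
  CH(CONH2): pendant –CONH2: carbonyl C bonded to C and N → amide.
  CH(CHO): pendant –CHO: carbonyl C bonded to C and H → aldehyde.
  CH=CH2: C=C double bond → alkene.

alcohol, aldehyde, alkene, alkyl halide, amide, arene, ester, thiol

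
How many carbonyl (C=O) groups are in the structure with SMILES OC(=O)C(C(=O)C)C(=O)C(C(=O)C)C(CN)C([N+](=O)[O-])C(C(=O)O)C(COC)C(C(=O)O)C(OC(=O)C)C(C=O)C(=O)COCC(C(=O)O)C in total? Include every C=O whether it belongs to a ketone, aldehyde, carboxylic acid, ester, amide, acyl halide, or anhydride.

10

HOOC: carboxylic acid, 1 C=O (running total 1).
CH(COCH3): ketone, 1 C=O (running total 2).
CO: ketone, 1 C=O (running total 3).
CH(COCH3): ketone, 1 C=O (running total 4).
CH(COOH): carboxylic acid, 1 C=O (running total 5).
CH(COOH): carboxylic acid, 1 C=O (running total 6).
CH(OCOCH3): ester, 1 C=O (running total 7).
CH(CHO): aldehyde, 1 C=O (running total 8).
CO: ketone, 1 C=O (running total 9).
CH(COOH): carboxylic acid, 1 C=O (running total 10).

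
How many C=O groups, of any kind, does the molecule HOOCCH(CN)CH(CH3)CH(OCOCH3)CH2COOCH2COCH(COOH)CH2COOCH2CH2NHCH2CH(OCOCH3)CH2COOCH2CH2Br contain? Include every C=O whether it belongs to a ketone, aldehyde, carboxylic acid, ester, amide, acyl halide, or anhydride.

HOOC: carboxylic acid, 1 C=O (running total 1).
CH(OCOCH3): ester, 1 C=O (running total 2).
CH2COOCH2: ester, 1 C=O (running total 3).
CO: ketone, 1 C=O (running total 4).
CH(COOH): carboxylic acid, 1 C=O (running total 5).
CH2COOCH2: ester, 1 C=O (running total 6).
CH(OCOCH3): ester, 1 C=O (running total 7).
CH2COOCH2: ester, 1 C=O (running total 8).

8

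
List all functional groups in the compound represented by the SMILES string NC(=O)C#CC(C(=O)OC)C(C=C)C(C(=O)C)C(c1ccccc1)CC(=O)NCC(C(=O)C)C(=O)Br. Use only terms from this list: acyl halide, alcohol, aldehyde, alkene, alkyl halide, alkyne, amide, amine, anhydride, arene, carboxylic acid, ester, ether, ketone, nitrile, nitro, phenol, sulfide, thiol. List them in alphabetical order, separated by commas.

Reading the structure from left to right:
  H2NCO: –C(=O)NH2: carbonyl C bonded to C and to N → amide (the N is not a separate amine).
  C≡C: C≡C triple bond → alkyne.
  CH(COOCH3): pendant –COOCH3: carbonyl C bonded to C and –OCH3 → ester.
  CH(CH=CH2): pendant –CH=CH2: C=C double bond → alkene.
  CH(COCH3): pendant –COCH3: carbonyl C bonded to two carbons → ketone.
  CH(C6H5): pendant –C6H5: benzene ring → arene.
  CH2CONHCH2: –C(=O)–N– linkage → amide (the N is not an amine).
  CH(COCH3): pendant –COCH3: carbonyl C bonded to two carbons → ketone.
  COBr: –C(=O)Br: carbonyl C bonded to C and to a halogen → acyl halide (not alkyl halide).

acyl halide, alkene, alkyne, amide, arene, ester, ketone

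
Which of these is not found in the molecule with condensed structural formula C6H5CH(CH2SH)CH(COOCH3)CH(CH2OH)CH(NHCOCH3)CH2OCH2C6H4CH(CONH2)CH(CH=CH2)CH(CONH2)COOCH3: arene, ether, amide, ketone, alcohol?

amide: present (CH(NHCOCH3) — pendant –NHC(=O)CH3: N bonded to a carbonyl → amide (not amine)).
alcohol: present (CH(CH2OH) — pendant –CH2OH on an sp³ backbone C → alcohol).
ether: present (CH2OCH2 — C–O–C with sp³ carbons on both sides and no adjacent C=O → ether).
arene: present (C6H5 — C6H5– phenyl ring → arene).
ketone: absent. In each of CH(COOCH3) and COOCH3, the C=O is bonded to an –O–C group, which defines an ester, not a ketone. In each of CH(NHCOCH3) and CH(CONH2), the C=O is bonded to nitrogen, which defines an amide, not a ketone.

ketone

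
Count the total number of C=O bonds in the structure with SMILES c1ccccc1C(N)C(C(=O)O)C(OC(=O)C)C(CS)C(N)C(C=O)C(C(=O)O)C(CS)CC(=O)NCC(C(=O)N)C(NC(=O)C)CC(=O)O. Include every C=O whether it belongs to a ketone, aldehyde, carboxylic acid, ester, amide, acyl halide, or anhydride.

8

CH(COOH): carboxylic acid, 1 C=O (running total 1).
CH(OCOCH3): ester, 1 C=O (running total 2).
CH(CHO): aldehyde, 1 C=O (running total 3).
CH(COOH): carboxylic acid, 1 C=O (running total 4).
CH2CONHCH2: amide, 1 C=O (running total 5).
CH(CONH2): amide, 1 C=O (running total 6).
CH(NHCOCH3): amide, 1 C=O (running total 7).
COOH: carboxylic acid, 1 C=O (running total 8).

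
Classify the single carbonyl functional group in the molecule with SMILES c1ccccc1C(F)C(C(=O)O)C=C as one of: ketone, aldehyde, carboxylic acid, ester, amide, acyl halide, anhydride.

The carbonyl is in the CH(COOH) segment: pendant –COOH: carbonyl C bonded to C and –OH → carboxylic acid.

carboxylic acid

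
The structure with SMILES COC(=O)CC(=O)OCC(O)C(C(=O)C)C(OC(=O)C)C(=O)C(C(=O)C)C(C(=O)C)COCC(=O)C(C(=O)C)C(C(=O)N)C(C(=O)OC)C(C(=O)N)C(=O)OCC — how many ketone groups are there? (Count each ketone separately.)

6

Working along the chain:
  CH3OOC: CH3O–C(=O)–: carbonyl C bonded to C and to –OCH3 → ester (not ketone + ether).
  CH2COOCH2: –C(=O)–O–C with C on the carbonyl side → ester.
  CH(OH): –OH on an sp³ carbon → alcohol (secondary).
  CH(COCH3): pendant –COCH3: carbonyl C bonded to two carbons → ketone.
  CH(OCOCH3): pendant –OC(=O)CH3: an acyloxy group → ester.
  CO: –C(=O)– with carbon on both sides → ketone.
  CH(COCH3): pendant –COCH3: carbonyl C bonded to two carbons → ketone.
  CH(COCH3): pendant –COCH3: carbonyl C bonded to two carbons → ketone.
  CH2OCH2: C–O–C with sp³ carbons on both sides and no adjacent C=O → ether.
  CO: –C(=O)– with carbon on both sides → ketone.
  CH(COCH3): pendant –COCH3: carbonyl C bonded to two carbons → ketone.
  CH(CONH2): pendant –CONH2: carbonyl C bonded to C and N → amide.
  CH(COOCH3): pendant –COOCH3: carbonyl C bonded to C and –OCH3 → ester.
  CH(CONH2): pendant –CONH2: carbonyl C bonded to C and N → amide.
  COOCH2CH3: –C(=O)OCH2CH3: carbonyl C bonded to C and to –OEt → ester.
Ketone appears at: CH(COCH3), CO, CH(COCH3), CH(COCH3), CO, CH(COCH3) → 6.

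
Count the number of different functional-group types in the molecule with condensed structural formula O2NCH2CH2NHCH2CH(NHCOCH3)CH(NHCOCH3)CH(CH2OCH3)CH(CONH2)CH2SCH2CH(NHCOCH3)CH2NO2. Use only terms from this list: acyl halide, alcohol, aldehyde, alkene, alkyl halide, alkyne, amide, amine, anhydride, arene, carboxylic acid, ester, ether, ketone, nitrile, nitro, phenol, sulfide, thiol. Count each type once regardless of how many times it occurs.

5

–NO2 on carbon → nitro group.
C–N–C with sp³ carbons and no adjacent C=O → amine (secondary).
pendant –NHC(=O)CH3: N bonded to a carbonyl → amide (not amine).
pendant –NHC(=O)CH3: N bonded to a carbonyl → amide (not amine).
pendant –CH2OCH3: C–O–C linkage → ether.
pendant –CONH2: carbonyl C bonded to C and N → amide.
C–S–C linkage → sulfide (thioether).
pendant –NHC(=O)CH3: N bonded to a carbonyl → amide (not amine).
–NO2 on carbon → nitro group.
Distinct types present: amide, amine, ether, nitro, sulfide.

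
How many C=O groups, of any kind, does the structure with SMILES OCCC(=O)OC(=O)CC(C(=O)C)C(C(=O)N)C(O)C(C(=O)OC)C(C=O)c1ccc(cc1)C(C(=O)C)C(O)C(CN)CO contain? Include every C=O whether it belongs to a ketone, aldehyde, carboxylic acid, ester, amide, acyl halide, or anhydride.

CH2CO-O-COCH2: anhydride, 2 C=O (running total 2).
CH(COCH3): ketone, 1 C=O (running total 3).
CH(CONH2): amide, 1 C=O (running total 4).
CH(COOCH3): ester, 1 C=O (running total 5).
CH(CHO): aldehyde, 1 C=O (running total 6).
CH(COCH3): ketone, 1 C=O (running total 7).

7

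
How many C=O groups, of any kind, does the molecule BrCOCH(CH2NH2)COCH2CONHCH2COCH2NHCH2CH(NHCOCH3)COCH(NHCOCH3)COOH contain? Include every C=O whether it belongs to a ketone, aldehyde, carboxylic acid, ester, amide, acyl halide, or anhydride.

8

BrCO: acyl halide, 1 C=O (running total 1).
CO: ketone, 1 C=O (running total 2).
CH2CONHCH2: amide, 1 C=O (running total 3).
CO: ketone, 1 C=O (running total 4).
CH(NHCOCH3): amide, 1 C=O (running total 5).
CO: ketone, 1 C=O (running total 6).
CH(NHCOCH3): amide, 1 C=O (running total 7).
COOH: carboxylic acid, 1 C=O (running total 8).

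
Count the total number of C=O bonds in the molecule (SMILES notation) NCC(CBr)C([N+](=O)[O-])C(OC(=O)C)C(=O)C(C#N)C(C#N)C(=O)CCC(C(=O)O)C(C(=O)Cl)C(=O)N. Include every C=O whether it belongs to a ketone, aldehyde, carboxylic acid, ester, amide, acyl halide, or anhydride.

CH(OCOCH3): ester, 1 C=O (running total 1).
CO: ketone, 1 C=O (running total 2).
CO: ketone, 1 C=O (running total 3).
CH(COOH): carboxylic acid, 1 C=O (running total 4).
CH(COCl): acyl halide, 1 C=O (running total 5).
CONH2: amide, 1 C=O (running total 6).

6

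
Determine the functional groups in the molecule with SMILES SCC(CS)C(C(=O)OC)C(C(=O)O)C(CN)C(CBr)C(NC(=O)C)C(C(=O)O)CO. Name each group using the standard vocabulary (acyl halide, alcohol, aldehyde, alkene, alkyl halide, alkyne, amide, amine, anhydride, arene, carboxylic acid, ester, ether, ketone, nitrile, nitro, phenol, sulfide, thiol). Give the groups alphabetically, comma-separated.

alcohol, alkyl halide, amide, amine, carboxylic acid, ester, thiol

–SH on an sp³ carbon → thiol.
pendant –CH2SH → thiol.
pendant –COOCH3: carbonyl C bonded to C and –OCH3 → ester.
pendant –COOH: carbonyl C bonded to C and –OH → carboxylic acid.
pendant –CH2NH2: N on sp³ C, no adjacent C=O → amine.
pendant –CH2X: halogen on sp³ carbon → alkyl halide.
pendant –NHC(=O)CH3: N bonded to a carbonyl → amide (not amine).
pendant –COOH: carbonyl C bonded to C and –OH → carboxylic acid.
–OH on an sp³ carbon → alcohol.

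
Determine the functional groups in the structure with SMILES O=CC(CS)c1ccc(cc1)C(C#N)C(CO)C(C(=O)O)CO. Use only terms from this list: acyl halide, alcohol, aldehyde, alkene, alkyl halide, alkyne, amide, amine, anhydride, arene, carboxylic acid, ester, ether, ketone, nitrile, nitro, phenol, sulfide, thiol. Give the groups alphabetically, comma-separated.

Taking each segment in turn:
  OHC: terminal –CHO: carbonyl C bonded to H and C → aldehyde.
  CH(CH2SH): pendant –CH2SH → thiol.
  C6H4: para-disubstituted benzene ring → arene.
  CH(CN): pendant –C≡N: nitrile.
  CH(CH2OH): pendant –CH2OH on an sp³ backbone C → alcohol.
  CH(COOH): pendant –COOH: carbonyl C bonded to C and –OH → carboxylic acid.
  CH2OH: –OH on an sp³ carbon → alcohol.

alcohol, aldehyde, arene, carboxylic acid, nitrile, thiol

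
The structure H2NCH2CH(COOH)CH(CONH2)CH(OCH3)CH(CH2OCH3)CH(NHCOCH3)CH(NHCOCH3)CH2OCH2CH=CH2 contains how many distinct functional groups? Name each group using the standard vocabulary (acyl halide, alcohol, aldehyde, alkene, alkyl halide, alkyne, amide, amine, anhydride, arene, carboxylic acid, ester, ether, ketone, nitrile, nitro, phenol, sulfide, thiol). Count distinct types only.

5

–NH2 on an sp³ carbon with no adjacent C=O → amine.
pendant –COOH: carbonyl C bonded to C and –OH → carboxylic acid.
pendant –CONH2: carbonyl C bonded to C and N → amide.
pendant –OCH3: C–O–C with sp³ C, no adjacent C=O → ether.
pendant –CH2OCH3: C–O–C linkage → ether.
pendant –NHC(=O)CH3: N bonded to a carbonyl → amide (not amine).
pendant –NHC(=O)CH3: N bonded to a carbonyl → amide (not amine).
C–O–C with sp³ carbons on both sides and no adjacent C=O → ether.
C=C double bond → alkene.
Distinct types present: alkene, amide, amine, carboxylic acid, ether.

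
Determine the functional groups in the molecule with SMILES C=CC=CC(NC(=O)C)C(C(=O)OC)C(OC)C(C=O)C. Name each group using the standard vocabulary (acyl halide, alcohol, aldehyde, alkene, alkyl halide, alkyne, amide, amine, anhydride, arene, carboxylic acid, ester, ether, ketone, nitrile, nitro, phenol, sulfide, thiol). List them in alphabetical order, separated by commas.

Working along the chain:
  CH2=CH: C=C double bond → alkene.
  CH=CH: C=C double bond → alkene.
  CH(NHCOCH3): pendant –NHC(=O)CH3: N bonded to a carbonyl → amide (not amine).
  CH(COOCH3): pendant –COOCH3: carbonyl C bonded to C and –OCH3 → ester.
  CH(OCH3): pendant –OCH3: C–O–C with sp³ C, no adjacent C=O → ether.
  CH(CHO): pendant –CHO: carbonyl C bonded to C and H → aldehyde.

aldehyde, alkene, amide, ester, ether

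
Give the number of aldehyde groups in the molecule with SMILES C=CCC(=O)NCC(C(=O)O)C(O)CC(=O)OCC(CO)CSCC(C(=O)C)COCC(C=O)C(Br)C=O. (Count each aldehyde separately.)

2

C=C double bond → alkene.
–C(=O)–N– linkage → amide (the N is not an amine).
pendant –COOH: carbonyl C bonded to C and –OH → carboxylic acid.
–OH on an sp³ carbon → alcohol (secondary).
–C(=O)–O–C with C on the carbonyl side → ester.
pendant –CH2OH on an sp³ backbone C → alcohol.
C–S–C linkage → sulfide (thioether).
pendant –COCH3: carbonyl C bonded to two carbons → ketone.
C–O–C with sp³ carbons on both sides and no adjacent C=O → ether.
pendant –CHO: carbonyl C bonded to C and H → aldehyde.
halogen on an sp³ carbon → alkyl halide.
terminal –CHO: carbonyl C bonded to H and C → aldehyde.
Aldehyde appears at: CH(CHO), CHO → 2.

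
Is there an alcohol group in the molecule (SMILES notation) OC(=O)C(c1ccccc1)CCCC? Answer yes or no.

–COOH: carbonyl C bonded to –OH and C → carboxylic acid (the –OH is not a separate alcohol).
pendant –C6H5: benzene ring → arene.
In HOOC, the –OH sits on a carbonyl carbon, making it part of a carboxylic acid, not an alcohol.
The groups actually present are: arene, carboxylic acid.

no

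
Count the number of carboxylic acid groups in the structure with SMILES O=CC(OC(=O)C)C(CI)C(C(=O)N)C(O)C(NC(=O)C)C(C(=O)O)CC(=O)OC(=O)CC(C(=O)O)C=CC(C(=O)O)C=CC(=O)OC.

3

Reading the structure from left to right:
  OHC: terminal –CHO: carbonyl C bonded to H and C → aldehyde.
  CH(OCOCH3): pendant –OC(=O)CH3: an acyloxy group → ester.
  CH(CH2I): pendant –CH2X: halogen on sp³ carbon → alkyl halide.
  CH(CONH2): pendant –CONH2: carbonyl C bonded to C and N → amide.
  CH(OH): –OH on an sp³ carbon → alcohol (secondary).
  CH(NHCOCH3): pendant –NHC(=O)CH3: N bonded to a carbonyl → amide (not amine).
  CH(COOH): pendant –COOH: carbonyl C bonded to C and –OH → carboxylic acid.
  CH2CO-O-COCH2: two acyl groups sharing one oxygen, –C(=O)–O–C(=O)– → anhydride.
  CH(COOH): pendant –COOH: carbonyl C bonded to C and –OH → carboxylic acid.
  CH=CH: C=C double bond → alkene.
  CH(COOH): pendant –COOH: carbonyl C bonded to C and –OH → carboxylic acid.
  CH=CH: C=C double bond → alkene.
  COOCH3: –C(=O)OCH3: carbonyl C bonded to C and to –OCH3 → ester (not ketone + ether).
Carboxylic acid appears at: CH(COOH), CH(COOH), CH(COOH) → 3.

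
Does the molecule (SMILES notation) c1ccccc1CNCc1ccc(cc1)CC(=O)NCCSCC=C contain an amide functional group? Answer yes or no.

yes

C6H5– phenyl ring → arene.
C–N–C with sp³ carbons and no adjacent C=O → amine (secondary).
para-disubstituted benzene ring → arene.
–C(=O)–N– linkage → amide (the N is not an amine).
C–S–C linkage → sulfide (thioether).
C=C double bond → alkene.
The CH2CONHCH2 segment supplies the amide: –C(=O)–N– linkage → amide (the N is not an amine).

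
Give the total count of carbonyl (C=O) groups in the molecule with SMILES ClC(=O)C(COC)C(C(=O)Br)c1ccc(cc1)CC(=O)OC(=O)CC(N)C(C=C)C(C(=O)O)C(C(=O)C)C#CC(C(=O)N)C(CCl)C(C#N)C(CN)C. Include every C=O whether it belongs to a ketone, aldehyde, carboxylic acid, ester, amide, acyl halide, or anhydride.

ClCO: acyl halide, 1 C=O (running total 1).
CH(COBr): acyl halide, 1 C=O (running total 2).
CH2CO-O-COCH2: anhydride, 2 C=O (running total 4).
CH(COOH): carboxylic acid, 1 C=O (running total 5).
CH(COCH3): ketone, 1 C=O (running total 6).
CH(CONH2): amide, 1 C=O (running total 7).

7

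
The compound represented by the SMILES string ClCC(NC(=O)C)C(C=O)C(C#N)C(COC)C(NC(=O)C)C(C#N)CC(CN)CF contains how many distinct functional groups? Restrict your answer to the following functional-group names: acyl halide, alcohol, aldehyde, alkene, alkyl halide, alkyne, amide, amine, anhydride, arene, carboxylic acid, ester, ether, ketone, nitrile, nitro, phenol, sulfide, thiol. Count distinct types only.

6

Reading the structure from left to right:
  ClCH2: halogen on an sp³ carbon → alkyl halide.
  CH(NHCOCH3): pendant –NHC(=O)CH3: N bonded to a carbonyl → amide (not amine).
  CH(CHO): pendant –CHO: carbonyl C bonded to C and H → aldehyde.
  CH(CN): pendant –C≡N: nitrile.
  CH(CH2OCH3): pendant –CH2OCH3: C–O–C linkage → ether.
  CH(NHCOCH3): pendant –NHC(=O)CH3: N bonded to a carbonyl → amide (not amine).
  CH(CN): pendant –C≡N: nitrile.
  CH(CH2NH2): pendant –CH2NH2: N on sp³ C, no adjacent C=O → amine.
  CH2F: halogen on an sp³ carbon → alkyl halide.
Distinct types present: aldehyde, alkyl halide, amide, amine, ether, nitrile.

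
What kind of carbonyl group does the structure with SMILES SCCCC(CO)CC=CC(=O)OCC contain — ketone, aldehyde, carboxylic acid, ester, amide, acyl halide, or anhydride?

ester

The carbonyl is in the COOCH2CH3 segment: –C(=O)OCH2CH3: carbonyl C bonded to C and to –OEt → ester.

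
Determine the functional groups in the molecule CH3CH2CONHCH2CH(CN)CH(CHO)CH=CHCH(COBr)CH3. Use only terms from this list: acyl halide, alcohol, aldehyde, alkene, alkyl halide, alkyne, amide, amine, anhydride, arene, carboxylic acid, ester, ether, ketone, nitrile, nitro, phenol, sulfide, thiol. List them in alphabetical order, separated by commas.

Taking each segment in turn:
  CH2CONHCH2: –C(=O)–N– linkage → amide (the N is not an amine).
  CH(CN): pendant –C≡N: nitrile.
  CH(CHO): pendant –CHO: carbonyl C bonded to C and H → aldehyde.
  CH=CH: C=C double bond → alkene.
  CH(COBr): pendant –C(=O)X: carbonyl C bonded to C and halogen → acyl halide.

acyl halide, aldehyde, alkene, amide, nitrile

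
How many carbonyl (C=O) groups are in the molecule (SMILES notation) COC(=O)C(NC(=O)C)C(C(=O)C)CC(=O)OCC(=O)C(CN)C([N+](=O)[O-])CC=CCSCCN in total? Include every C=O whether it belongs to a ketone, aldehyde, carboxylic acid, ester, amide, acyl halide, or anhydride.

5

CH3OOC: ester, 1 C=O (running total 1).
CH(NHCOCH3): amide, 1 C=O (running total 2).
CH(COCH3): ketone, 1 C=O (running total 3).
CH2COOCH2: ester, 1 C=O (running total 4).
CO: ketone, 1 C=O (running total 5).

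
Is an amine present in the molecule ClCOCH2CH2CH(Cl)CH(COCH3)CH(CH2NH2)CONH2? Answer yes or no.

–C(=O)Cl: carbonyl C bonded to C and to a halogen → acyl halide (not alkyl halide).
halogen on an sp³ carbon → alkyl halide.
pendant –COCH3: carbonyl C bonded to two carbons → ketone.
pendant –CH2NH2: N on sp³ C, no adjacent C=O → amine.
–C(=O)NH2: carbonyl C bonded to C and to N → amide (the N is not a separate amine).
The CH(CH2NH2) segment supplies the amine: pendant –CH2NH2: N on sp³ C, no adjacent C=O → amine.

yes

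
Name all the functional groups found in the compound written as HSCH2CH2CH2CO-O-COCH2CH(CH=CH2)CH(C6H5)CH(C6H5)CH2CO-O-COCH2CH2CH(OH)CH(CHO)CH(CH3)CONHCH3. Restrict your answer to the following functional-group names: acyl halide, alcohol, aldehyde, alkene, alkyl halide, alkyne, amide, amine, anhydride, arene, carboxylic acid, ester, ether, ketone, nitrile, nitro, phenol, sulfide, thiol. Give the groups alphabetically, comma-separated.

–SH on an sp³ carbon → thiol.
two acyl groups sharing one oxygen, –C(=O)–O–C(=O)– → anhydride.
pendant –CH=CH2: C=C double bond → alkene.
pendant –C6H5: benzene ring → arene.
pendant –C6H5: benzene ring → arene.
two acyl groups sharing one oxygen, –C(=O)–O–C(=O)– → anhydride.
–OH on an sp³ carbon → alcohol (secondary).
pendant –CHO: carbonyl C bonded to C and H → aldehyde.
–C(=O)NHCH3: carbonyl C bonded to C and to N → amide (the N is not an amine).

alcohol, aldehyde, alkene, amide, anhydride, arene, thiol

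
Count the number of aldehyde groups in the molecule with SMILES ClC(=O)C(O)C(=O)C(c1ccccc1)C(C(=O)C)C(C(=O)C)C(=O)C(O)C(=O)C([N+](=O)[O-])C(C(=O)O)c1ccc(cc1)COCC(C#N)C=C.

Working along the chain:
  ClCO: –C(=O)Cl: carbonyl C bonded to C and to a halogen → acyl halide (not alkyl halide).
  CH(OH): –OH on an sp³ carbon → alcohol (secondary).
  CO: –C(=O)– with carbon on both sides → ketone.
  CH(C6H5): pendant –C6H5: benzene ring → arene.
  CH(COCH3): pendant –COCH3: carbonyl C bonded to two carbons → ketone.
  CH(COCH3): pendant –COCH3: carbonyl C bonded to two carbons → ketone.
  CO: –C(=O)– with carbon on both sides → ketone.
  CH(OH): –OH on an sp³ carbon → alcohol (secondary).
  CO: –C(=O)– with carbon on both sides → ketone.
  CH(NO2): –NO2 on an sp³ carbon → nitro (the N=O is not a carbonyl).
  CH(COOH): pendant –COOH: carbonyl C bonded to C and –OH → carboxylic acid.
  C6H4: para-disubstituted benzene ring → arene.
  CH2OCH2: C–O–C with sp³ carbons on both sides and no adjacent C=O → ether.
  CH(CN): pendant –C≡N: nitrile.
  CH=CH2: C=C double bond → alkene.
No segment is a aldehyde: ClCO is acyl halide, not aldehyde; CO is ketone, not aldehyde; CH(COCH3) is ketone, not aldehyde. → 0.

0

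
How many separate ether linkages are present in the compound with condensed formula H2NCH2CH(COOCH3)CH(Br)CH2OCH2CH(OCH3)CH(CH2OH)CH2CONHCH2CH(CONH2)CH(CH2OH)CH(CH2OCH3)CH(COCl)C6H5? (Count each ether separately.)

Taking each segment in turn:
  H2NCH2: –NH2 on an sp³ carbon with no adjacent C=O → amine.
  CH(COOCH3): pendant –COOCH3: carbonyl C bonded to C and –OCH3 → ester.
  CH(Br): halogen on an sp³ carbon → alkyl halide.
  CH2OCH2: C–O–C with sp³ carbons on both sides and no adjacent C=O → ether.
  CH(OCH3): pendant –OCH3: C–O–C with sp³ C, no adjacent C=O → ether.
  CH(CH2OH): pendant –CH2OH on an sp³ backbone C → alcohol.
  CH2CONHCH2: –C(=O)–N– linkage → amide (the N is not an amine).
  CH(CONH2): pendant –CONH2: carbonyl C bonded to C and N → amide.
  CH(CH2OH): pendant –CH2OH on an sp³ backbone C → alcohol.
  CH(CH2OCH3): pendant –CH2OCH3: C–O–C linkage → ether.
  CH(COCl): pendant –C(=O)X: carbonyl C bonded to C and halogen → acyl halide.
  C6H5: –C6H5 phenyl ring → arene.
Ether appears at: CH2OCH2, CH(OCH3), CH(CH2OCH3) → 3.

3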